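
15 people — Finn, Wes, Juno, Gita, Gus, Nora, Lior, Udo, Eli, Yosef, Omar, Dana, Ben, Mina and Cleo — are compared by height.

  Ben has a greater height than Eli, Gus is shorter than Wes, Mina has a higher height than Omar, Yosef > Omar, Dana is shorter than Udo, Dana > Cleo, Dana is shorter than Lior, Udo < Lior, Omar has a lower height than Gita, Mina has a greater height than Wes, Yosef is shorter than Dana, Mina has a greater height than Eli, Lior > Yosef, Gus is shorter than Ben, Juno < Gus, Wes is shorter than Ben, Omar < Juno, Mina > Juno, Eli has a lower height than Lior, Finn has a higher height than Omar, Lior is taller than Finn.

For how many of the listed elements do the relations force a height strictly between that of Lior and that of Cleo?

Chaining upward from Cleo reaches: Dana, Udo.
Chaining downward from Lior reaches: Omar, Eli, Yosef, Finn, Dana, Udo.
Strictly between Cleo and Lior are those in both lists: Dana, Udo — 2 elements.

2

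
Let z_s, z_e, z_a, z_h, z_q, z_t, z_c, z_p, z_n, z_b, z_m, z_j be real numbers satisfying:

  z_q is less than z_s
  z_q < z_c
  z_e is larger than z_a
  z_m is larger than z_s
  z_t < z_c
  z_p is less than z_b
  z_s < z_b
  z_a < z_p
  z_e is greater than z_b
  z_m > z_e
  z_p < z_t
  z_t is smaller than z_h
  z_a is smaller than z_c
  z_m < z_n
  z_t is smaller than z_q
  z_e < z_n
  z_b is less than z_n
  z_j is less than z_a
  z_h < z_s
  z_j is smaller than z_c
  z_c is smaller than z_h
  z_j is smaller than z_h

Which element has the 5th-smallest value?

z_q

The consecutive relations fix a unique order: z_j < z_a < z_p < z_t < z_q < z_c < z_h < z_s < z_b < z_e < z_m < z_n.
Counting 5 from the smallest end gives z_q.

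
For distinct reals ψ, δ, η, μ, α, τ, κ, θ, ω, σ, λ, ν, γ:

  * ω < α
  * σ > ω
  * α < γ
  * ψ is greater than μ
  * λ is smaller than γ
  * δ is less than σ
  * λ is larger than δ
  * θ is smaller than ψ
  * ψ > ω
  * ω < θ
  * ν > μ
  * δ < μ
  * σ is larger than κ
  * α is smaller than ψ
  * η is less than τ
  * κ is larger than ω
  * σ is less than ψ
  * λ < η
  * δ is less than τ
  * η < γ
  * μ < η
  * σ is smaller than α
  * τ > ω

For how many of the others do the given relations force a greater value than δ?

9

From δ the given relations immediately reach μ, λ, σ, τ.
From those, η, α, ψ, γ, ν — 9 in total.
Nothing else is reachable above δ; 9 in all.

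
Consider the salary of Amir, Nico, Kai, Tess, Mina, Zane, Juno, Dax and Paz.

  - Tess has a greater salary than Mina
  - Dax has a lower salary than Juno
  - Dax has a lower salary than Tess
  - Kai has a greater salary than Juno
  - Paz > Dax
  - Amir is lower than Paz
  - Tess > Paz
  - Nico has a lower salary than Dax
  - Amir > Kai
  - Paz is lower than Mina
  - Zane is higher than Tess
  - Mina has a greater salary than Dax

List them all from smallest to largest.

Nothing is placed below Nico, so it is least; from there Nico < Dax; Dax < Juno; Juno < Kai; Kai < Amir; Amir < Paz; Paz < Mina; Mina < Tess; Tess < Zane, each given directly.

Nico < Dax < Juno < Kai < Amir < Paz < Mina < Tess < Zane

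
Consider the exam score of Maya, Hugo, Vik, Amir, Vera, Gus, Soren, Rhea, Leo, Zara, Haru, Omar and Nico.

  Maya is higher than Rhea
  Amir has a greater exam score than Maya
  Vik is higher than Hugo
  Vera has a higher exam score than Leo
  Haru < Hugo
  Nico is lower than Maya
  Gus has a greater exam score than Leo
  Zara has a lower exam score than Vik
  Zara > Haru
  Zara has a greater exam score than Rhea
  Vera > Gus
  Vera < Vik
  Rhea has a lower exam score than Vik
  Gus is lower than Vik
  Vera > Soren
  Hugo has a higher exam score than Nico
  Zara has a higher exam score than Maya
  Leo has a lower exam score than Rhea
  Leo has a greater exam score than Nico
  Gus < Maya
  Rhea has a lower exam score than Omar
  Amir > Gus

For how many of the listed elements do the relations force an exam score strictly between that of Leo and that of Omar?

1

Chaining upward from Leo reaches: Rhea, Gus, Maya, Zara, Vera, Vik, Amir.
Chaining downward from Omar reaches: Nico, Rhea.
Strictly between Leo and Omar are those in both lists: Rhea — 1 element.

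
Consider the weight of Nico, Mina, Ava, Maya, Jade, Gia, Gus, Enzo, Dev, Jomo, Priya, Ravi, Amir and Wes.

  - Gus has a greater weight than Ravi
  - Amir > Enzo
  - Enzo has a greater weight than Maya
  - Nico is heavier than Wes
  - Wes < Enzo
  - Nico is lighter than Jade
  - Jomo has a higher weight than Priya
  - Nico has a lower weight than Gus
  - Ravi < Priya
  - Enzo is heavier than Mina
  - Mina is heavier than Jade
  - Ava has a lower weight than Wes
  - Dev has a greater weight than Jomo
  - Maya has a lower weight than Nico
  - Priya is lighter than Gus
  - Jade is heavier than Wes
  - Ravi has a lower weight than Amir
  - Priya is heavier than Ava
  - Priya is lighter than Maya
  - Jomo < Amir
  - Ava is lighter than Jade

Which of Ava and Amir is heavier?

The relevant relations are Ava < Wes; Wes < Nico; Nico < Jade; Jade < Mina; Mina < Enzo; Enzo < Amir.
Together: Ava < Wes < Nico < Jade < Mina < Enzo < Amir.
So Ava < Amir; Amir is the heavier of the two.

Amir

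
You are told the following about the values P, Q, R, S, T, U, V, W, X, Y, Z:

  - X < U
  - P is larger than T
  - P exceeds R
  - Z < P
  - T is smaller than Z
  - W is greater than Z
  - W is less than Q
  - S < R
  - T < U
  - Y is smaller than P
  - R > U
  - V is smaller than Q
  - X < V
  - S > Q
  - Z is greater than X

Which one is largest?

X is not greatest since X < U; T is not greatest since T < Z; Z is not greatest since Z < P; W is not greatest since W < Q; U is not greatest since U < R; Y is not greatest since Y < P; V is not greatest since V < Q; Q is not greatest since Q < S; S is not greatest since S < R; R is not greatest since R < P.
Only P has nothing above it, so P is the largest.

P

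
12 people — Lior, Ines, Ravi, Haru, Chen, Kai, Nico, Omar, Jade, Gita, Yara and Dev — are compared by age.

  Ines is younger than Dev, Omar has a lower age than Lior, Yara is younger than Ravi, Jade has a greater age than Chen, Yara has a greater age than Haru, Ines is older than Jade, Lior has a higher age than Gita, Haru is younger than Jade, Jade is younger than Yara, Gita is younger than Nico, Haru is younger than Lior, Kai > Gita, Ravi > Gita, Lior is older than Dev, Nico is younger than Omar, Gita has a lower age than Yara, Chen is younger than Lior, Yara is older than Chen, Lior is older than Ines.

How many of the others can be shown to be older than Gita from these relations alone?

6

The elements the relations force above Gita are Nico, Omar, Yara, Ravi, Kai, Lior — no chain reaches any other.
That is 6.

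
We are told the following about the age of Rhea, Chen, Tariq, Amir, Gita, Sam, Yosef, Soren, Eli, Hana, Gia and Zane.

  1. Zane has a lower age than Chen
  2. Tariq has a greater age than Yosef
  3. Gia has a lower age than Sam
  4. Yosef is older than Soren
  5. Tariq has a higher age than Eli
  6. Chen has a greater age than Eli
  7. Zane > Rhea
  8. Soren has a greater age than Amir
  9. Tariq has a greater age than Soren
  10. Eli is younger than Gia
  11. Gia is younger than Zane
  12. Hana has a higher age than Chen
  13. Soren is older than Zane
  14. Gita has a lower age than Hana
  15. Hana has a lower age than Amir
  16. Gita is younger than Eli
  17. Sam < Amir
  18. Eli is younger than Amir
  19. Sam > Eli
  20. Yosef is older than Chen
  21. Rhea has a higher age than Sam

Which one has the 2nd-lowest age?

Eli

Chaining the given pairs: Gita < Eli < Gia < Sam < Rhea < Zane < Chen < Hana < Amir < Soren < Yosef < Tariq.
The 2nd smallest is Eli.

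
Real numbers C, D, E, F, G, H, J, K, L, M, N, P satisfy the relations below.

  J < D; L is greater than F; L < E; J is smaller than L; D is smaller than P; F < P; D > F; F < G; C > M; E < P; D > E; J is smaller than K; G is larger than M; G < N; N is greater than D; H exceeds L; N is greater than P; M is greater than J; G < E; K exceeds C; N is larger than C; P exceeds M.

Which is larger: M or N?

N

The relevant relations are M < G; G < E; E < D; D < P; P < N.
Chaining these gives M < G < E < D < P < N.
So M < N; N is the larger of the two.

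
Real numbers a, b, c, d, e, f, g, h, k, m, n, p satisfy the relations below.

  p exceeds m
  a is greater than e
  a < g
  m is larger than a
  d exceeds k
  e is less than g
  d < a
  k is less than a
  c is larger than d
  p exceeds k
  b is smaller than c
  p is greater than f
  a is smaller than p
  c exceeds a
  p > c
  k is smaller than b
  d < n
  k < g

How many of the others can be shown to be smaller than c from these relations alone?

From c the given relations immediately reach b, d, a.
From those, k, e — 5 in total.
No other element is forced below c by the given relations, so the count is 5.

5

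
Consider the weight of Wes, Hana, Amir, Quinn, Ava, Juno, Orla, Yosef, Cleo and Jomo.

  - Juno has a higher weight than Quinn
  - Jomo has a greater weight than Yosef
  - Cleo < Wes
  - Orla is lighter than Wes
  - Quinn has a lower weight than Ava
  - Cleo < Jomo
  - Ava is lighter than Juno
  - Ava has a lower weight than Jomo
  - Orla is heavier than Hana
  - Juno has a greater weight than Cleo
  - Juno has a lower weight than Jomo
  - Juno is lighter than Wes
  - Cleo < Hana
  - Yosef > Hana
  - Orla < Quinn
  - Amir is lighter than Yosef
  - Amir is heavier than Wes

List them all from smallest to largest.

Cleo < Hana < Orla < Quinn < Ava < Juno < Wes < Amir < Yosef < Jomo

The consecutive links are each given: Cleo < Hana; Hana < Orla; Orla < Quinn; Quinn < Ava; Ava < Juno; Juno < Wes; Wes < Amir; Amir < Yosef; Yosef < Jomo.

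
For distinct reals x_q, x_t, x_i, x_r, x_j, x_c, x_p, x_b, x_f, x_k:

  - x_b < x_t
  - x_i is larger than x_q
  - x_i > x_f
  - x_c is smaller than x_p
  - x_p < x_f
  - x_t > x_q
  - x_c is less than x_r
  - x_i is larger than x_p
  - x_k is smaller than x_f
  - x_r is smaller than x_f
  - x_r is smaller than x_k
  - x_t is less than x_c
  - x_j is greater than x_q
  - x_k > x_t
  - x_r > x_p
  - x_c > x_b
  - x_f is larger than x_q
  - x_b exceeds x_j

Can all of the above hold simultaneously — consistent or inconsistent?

consistent

Every relation is compatible with x_q < x_j < x_b < x_t < x_c < x_p < x_r < x_k < x_f < x_i; the set is consistent.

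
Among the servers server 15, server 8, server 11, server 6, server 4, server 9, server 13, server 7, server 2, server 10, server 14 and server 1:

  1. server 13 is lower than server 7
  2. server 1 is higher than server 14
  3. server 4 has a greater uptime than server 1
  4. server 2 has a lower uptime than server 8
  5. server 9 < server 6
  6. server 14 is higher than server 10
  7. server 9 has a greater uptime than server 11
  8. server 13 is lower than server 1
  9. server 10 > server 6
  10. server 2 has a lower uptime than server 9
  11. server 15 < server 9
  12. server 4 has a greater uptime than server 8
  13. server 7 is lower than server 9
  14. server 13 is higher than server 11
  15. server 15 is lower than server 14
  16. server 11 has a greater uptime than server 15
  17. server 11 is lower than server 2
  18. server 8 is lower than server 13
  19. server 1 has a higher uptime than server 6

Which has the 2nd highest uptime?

The consecutive relations fix a unique order: server 15 < server 11 < server 2 < server 8 < server 13 < server 7 < server 9 < server 6 < server 10 < server 14 < server 1 < server 4.
The 2nd largest is server 1.

server 1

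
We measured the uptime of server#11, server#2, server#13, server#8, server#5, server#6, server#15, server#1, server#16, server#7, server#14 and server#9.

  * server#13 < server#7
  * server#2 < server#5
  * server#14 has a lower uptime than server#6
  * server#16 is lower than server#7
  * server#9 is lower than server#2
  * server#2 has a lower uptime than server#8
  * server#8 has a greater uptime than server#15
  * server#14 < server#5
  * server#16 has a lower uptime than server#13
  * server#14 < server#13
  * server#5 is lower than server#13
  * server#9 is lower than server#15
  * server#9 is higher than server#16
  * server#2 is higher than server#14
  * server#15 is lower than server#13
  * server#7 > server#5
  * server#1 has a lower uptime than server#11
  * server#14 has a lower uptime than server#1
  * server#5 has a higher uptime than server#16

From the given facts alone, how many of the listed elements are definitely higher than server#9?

6

From server#9 the given relations immediately reach server#2, server#15.
From those, server#5, server#13, server#8 — 5 in total.
From those, server#7 — 6 in total.
Nothing else is reachable above server#9; 6 in all.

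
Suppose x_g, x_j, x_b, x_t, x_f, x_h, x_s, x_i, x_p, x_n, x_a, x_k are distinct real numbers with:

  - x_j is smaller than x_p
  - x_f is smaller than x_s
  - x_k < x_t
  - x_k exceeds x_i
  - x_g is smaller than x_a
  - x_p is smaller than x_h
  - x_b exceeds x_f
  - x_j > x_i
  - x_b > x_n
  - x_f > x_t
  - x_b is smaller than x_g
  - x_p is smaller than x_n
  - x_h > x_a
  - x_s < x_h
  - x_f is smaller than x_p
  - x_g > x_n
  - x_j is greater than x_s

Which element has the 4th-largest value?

The consecutive relations fix a unique order: x_i < x_k < x_t < x_f < x_s < x_j < x_p < x_n < x_b < x_g < x_a < x_h.
Counting 4 from the largest end gives x_b.

x_b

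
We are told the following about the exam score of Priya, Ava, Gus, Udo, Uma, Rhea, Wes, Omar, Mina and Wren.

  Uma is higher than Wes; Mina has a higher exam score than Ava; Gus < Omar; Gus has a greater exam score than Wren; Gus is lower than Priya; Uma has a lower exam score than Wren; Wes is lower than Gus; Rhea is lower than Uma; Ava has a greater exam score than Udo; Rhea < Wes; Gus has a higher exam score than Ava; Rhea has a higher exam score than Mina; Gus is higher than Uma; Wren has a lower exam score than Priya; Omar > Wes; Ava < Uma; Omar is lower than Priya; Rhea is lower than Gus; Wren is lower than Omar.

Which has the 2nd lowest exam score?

Ava

Piecing the relations together gives one ordering: Udo < Ava < Mina < Rhea < Wes < Uma < Wren < Gus < Omar < Priya.
Counting 2 from the smallest end gives Ava.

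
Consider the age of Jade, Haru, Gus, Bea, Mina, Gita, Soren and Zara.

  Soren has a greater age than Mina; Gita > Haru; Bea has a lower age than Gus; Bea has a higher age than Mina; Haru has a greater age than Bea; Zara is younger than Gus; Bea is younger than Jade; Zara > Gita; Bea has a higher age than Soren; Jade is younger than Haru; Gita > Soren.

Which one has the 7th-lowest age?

Piecing the relations together gives one ordering: Mina < Soren < Bea < Jade < Haru < Gita < Zara < Gus.
Counting 7 from the smallest end gives Zara.

Zara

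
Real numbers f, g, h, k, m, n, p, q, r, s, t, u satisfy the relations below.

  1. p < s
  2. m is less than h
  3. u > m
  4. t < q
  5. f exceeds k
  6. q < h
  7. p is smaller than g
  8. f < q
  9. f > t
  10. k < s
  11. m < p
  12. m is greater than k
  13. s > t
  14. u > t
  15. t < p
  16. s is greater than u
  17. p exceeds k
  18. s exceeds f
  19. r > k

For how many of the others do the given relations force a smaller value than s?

6

From s the given relations immediately reach k, t, f, p, u.
From those, m — 6 in total.
No other element is forced below s by the given relations, so the count is 6.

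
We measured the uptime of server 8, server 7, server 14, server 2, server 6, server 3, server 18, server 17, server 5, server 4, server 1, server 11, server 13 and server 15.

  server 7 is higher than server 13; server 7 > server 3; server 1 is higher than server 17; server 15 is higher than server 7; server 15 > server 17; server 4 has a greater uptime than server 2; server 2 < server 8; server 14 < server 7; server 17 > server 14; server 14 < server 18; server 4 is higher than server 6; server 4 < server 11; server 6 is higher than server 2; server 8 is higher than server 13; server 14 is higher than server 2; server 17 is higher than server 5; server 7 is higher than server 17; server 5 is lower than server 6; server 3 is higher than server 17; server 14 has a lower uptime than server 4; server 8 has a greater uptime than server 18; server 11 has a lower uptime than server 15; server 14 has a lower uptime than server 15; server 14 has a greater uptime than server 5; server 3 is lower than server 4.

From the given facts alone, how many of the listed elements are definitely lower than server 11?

7

From server 11 the given relations immediately reach server 4.
From those, server 2, server 14, server 6, server 3 — 5 in total.
From those, server 5, server 17 — 7 in total.
No other element is forced below server 11 by the given relations, so the count is 7.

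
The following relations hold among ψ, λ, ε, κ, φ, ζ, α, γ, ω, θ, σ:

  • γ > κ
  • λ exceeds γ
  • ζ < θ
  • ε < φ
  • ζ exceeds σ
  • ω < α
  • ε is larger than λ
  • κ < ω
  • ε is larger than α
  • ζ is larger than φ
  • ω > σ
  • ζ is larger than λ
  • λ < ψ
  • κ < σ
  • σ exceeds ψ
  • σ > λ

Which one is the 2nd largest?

Chaining the given pairs: κ < γ < λ < ψ < σ < ω < α < ε < φ < ζ < θ.
Counting 2 from the largest end gives ζ.

ζ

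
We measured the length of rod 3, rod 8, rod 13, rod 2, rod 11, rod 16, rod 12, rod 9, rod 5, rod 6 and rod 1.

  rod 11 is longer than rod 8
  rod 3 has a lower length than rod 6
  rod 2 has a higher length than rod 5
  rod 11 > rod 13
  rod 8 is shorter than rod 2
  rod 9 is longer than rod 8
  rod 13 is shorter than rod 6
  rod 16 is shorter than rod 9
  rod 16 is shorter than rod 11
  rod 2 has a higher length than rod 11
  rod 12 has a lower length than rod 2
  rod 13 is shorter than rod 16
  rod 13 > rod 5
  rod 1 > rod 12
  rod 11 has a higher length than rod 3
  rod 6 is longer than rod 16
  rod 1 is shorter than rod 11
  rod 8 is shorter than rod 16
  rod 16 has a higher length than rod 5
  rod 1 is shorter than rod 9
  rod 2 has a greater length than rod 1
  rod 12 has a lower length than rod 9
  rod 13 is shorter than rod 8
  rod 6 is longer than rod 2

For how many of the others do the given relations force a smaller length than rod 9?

6

From rod 9 the given relations immediately reach rod 12, rod 1, rod 8, rod 16.
From those, rod 5, rod 13 — 6 in total.
Nothing else is reachable below rod 9; 6 in all.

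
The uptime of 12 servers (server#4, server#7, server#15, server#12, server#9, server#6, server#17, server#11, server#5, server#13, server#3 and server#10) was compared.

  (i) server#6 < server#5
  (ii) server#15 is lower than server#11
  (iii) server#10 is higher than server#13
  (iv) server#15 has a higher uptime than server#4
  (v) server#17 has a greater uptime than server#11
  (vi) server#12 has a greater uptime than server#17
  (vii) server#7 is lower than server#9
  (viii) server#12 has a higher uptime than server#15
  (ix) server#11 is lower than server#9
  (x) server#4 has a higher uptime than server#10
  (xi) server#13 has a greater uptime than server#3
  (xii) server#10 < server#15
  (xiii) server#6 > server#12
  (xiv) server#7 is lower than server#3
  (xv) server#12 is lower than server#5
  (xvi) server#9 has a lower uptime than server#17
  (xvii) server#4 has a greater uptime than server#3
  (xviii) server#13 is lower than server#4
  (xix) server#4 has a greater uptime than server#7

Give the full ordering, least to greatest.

server#7 < server#3 < server#13 < server#10 < server#4 < server#15 < server#11 < server#9 < server#17 < server#12 < server#6 < server#5

Nothing is placed below server#7, so it is least; from there server#7 < server#3; server#3 < server#13; server#13 < server#10; server#10 < server#4; server#4 < server#15; server#15 < server#11; server#11 < server#9; server#9 < server#17; server#17 < server#12; server#12 < server#6; server#6 < server#5, each given directly.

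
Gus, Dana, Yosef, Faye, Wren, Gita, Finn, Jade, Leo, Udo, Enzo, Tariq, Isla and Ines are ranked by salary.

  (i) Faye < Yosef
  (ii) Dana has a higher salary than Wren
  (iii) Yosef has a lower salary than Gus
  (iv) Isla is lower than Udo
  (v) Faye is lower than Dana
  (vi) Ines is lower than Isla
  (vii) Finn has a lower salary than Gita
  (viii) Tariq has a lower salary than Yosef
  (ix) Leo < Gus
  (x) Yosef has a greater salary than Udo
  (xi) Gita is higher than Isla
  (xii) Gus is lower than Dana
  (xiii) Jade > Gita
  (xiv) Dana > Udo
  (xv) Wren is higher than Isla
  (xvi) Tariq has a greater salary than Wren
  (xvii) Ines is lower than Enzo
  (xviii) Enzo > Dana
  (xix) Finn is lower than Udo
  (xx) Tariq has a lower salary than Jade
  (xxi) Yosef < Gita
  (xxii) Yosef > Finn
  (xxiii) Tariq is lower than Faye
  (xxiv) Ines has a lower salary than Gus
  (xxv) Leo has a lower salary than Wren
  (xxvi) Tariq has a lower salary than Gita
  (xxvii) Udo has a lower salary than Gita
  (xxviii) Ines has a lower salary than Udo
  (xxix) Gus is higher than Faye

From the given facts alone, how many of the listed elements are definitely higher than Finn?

The elements the relations force above Finn are Udo, Yosef, Gita, Gus, Jade, Dana, Enzo — no chain reaches any other.
That is 7.

7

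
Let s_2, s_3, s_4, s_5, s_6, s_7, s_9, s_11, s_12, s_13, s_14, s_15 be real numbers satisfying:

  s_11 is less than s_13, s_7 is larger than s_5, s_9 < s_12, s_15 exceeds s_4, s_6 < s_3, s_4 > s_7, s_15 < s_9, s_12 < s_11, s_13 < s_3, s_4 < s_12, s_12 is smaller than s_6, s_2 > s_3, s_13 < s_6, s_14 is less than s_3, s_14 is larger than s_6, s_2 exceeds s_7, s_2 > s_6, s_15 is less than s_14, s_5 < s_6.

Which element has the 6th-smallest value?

Chaining the given pairs: s_5 < s_7 < s_4 < s_15 < s_9 < s_12 < s_11 < s_13 < s_6 < s_14 < s_3 < s_2.
Counting 6 from the smallest end gives s_12.

s_12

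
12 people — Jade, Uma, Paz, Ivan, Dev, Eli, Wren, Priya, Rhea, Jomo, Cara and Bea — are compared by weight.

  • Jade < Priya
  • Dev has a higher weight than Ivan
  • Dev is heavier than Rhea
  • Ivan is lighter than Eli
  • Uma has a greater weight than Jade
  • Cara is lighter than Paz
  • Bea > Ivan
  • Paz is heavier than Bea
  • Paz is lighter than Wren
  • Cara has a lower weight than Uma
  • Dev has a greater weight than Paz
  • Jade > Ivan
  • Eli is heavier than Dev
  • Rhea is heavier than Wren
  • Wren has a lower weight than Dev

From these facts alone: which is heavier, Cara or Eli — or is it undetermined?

Eli

Link the given pairs in sequence: Cara < Paz; Paz < Wren; Wren < Rhea; Rhea < Dev; Dev < Eli.
Chaining these gives Cara < Paz < Wren < Rhea < Dev < Eli.
So Eli is heavier.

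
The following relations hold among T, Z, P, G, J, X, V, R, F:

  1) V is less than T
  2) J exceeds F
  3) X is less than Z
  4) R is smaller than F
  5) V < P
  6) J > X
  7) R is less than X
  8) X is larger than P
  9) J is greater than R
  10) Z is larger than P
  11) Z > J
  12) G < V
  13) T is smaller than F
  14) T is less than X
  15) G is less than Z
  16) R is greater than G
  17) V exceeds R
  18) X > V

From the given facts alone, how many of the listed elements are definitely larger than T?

From T the given relations immediately reach F, X.
From those, J, Z — 4 in total.
No other element is forced above T by the given relations, so the count is 4.

4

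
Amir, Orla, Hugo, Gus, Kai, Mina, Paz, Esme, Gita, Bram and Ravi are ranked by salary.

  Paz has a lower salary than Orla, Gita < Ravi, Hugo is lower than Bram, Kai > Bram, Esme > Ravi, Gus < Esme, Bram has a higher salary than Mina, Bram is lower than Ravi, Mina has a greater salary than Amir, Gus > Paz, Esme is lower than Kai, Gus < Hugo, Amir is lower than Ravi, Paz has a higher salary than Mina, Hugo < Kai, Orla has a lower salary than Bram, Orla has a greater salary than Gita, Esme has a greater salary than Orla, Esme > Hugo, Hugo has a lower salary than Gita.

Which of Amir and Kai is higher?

Amir < Mina and Mina < Paz give Amir < Paz.
Then Paz < Gus extends the chain to Gus.
Then Gus < Hugo extends the chain to Hugo.
With Hugo < Gita: Amir < Mina < Paz < Gus < Hugo < Gita.
Then Gita < Orla extends the chain to Orla.
Then Orla < Bram extends the chain to Bram.
Then Bram < Ravi extends the chain to Ravi.
With Ravi < Esme: Amir < Mina < Paz < Gus < Hugo < Gita < Orla < Bram < Ravi < Esme.
With Esme < Kai: Amir < Mina < Paz < Gus < Hugo < Gita < Orla < Bram < Ravi < Esme < Kai.
So Amir < Kai; Kai is the higher of the two.

Kai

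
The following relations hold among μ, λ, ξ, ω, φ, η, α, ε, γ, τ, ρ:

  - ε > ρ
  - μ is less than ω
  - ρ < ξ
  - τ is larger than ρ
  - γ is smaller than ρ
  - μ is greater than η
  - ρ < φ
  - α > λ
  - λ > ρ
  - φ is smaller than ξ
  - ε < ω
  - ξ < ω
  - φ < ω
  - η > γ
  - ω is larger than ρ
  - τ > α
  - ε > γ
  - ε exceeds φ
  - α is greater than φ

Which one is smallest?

γ

Chaining upward from γ: directly above it, ρ, η, ε; then φ, μ, λ, ξ, τ, ω; then α.
That covers every other element, and nothing is given below γ, so γ is the smallest.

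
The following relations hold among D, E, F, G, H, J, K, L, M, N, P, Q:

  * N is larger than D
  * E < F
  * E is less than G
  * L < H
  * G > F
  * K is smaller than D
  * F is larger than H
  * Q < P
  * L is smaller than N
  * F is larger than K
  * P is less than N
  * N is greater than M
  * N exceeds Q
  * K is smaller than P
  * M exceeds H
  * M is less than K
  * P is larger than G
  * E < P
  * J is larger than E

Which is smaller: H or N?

H < M < K < F < G < P < N, by transitivity through M, K, F, G, P.
So H < N; H is the smaller of the two.

H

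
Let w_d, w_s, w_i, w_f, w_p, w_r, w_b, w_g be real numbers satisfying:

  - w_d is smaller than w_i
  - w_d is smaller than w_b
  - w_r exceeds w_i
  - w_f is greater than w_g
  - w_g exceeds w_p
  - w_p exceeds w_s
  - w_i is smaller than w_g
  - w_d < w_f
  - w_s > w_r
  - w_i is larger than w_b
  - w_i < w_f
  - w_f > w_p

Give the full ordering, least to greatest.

Each adjacent pair is fixed by a given relation: w_d < w_b; w_b < w_i; w_i < w_r; w_r < w_s; w_s < w_p; w_p < w_g; w_g < w_f. Chaining them end to end gives the full order.

w_d < w_b < w_i < w_r < w_s < w_p < w_g < w_f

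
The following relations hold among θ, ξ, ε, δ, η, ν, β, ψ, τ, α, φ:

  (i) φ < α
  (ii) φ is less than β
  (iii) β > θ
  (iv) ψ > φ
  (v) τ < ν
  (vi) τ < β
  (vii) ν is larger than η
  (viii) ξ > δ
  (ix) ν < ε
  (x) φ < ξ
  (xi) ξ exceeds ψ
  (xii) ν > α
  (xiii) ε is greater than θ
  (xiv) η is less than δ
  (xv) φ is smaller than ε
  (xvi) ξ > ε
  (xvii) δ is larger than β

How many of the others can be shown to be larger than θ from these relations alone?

4

The elements the relations force above θ are β, δ, ε, ξ — no chain reaches any other.
That is 4.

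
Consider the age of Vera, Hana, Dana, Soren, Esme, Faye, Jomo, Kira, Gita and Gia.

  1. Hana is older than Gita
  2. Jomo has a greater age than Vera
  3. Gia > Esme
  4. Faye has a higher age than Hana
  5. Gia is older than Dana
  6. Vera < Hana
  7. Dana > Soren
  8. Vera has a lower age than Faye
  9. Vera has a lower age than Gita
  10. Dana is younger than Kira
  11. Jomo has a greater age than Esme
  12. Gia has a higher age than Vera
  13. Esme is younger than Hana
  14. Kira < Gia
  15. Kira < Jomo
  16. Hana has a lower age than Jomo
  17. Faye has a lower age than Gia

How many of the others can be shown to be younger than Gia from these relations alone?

8

The elements the relations force below Gia are Soren, Vera, Dana, Gita, Kira, Esme, Hana, Faye — no chain reaches any other.
That is 8.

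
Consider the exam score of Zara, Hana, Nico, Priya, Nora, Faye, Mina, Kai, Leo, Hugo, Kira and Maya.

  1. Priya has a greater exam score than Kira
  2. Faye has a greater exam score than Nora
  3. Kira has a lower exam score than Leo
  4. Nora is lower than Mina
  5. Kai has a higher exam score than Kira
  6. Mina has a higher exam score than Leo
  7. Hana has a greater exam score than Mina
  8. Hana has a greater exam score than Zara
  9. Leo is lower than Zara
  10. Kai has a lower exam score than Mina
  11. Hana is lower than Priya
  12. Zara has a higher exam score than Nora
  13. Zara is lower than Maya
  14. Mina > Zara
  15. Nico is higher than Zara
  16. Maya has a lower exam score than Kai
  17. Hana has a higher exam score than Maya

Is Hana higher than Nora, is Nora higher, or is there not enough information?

The relevant relations are Nora < Zara; Zara < Maya; Maya < Kai; Kai < Mina; Mina < Hana.
Together: Nora < Zara < Maya < Kai < Mina < Hana.
So Hana is higher.

Hana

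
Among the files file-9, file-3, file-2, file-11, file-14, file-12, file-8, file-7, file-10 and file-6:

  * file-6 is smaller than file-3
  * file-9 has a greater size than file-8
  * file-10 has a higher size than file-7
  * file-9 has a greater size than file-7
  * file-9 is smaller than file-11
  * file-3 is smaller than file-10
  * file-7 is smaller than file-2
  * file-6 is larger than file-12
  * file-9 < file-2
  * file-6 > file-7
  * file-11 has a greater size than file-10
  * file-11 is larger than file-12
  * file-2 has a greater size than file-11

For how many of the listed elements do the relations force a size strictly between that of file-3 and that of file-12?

1

The relations place file-12 below file-3. An element lies strictly between them when it is forced above file-12 and also forced below file-3.
Above file-12: {file-6, file-10, file-11, file-2}. Below file-3: {file-7, file-6}.
Intersection: {file-6} — 1.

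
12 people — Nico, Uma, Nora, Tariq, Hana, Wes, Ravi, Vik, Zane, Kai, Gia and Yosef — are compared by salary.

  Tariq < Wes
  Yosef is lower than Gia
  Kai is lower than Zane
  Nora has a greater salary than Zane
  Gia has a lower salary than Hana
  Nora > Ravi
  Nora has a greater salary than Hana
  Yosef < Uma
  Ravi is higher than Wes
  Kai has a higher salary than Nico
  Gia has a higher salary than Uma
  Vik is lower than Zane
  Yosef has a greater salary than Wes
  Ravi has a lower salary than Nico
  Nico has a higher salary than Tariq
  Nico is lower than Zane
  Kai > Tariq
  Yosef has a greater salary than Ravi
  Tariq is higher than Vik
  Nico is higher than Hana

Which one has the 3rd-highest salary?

Piecing the relations together gives one ordering: Vik < Tariq < Wes < Ravi < Yosef < Uma < Gia < Hana < Nico < Kai < Zane < Nora.
The 3rd largest is Kai.

Kai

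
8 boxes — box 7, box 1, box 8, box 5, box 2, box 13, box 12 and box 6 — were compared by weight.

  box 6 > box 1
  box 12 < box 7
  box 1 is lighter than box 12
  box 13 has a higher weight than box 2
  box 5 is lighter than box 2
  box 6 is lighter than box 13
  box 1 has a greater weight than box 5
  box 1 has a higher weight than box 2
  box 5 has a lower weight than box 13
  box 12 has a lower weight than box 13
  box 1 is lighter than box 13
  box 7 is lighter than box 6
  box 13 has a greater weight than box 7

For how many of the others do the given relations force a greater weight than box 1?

Directly above box 1: box 12, box 6, box 13.
One step further: box 7 (4 so far).
Nothing else is reachable above box 1; 4 in all.

4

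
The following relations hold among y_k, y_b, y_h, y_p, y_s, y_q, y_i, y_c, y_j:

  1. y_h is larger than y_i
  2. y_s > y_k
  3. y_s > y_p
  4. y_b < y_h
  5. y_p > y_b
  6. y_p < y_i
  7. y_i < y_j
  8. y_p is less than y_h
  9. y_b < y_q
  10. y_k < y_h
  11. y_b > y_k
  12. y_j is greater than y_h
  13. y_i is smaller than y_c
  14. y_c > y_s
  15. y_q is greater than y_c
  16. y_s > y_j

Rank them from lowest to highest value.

The consecutive links are each given: y_k < y_b; y_b < y_p; y_p < y_i; y_i < y_h; y_h < y_j; y_j < y_s; y_s < y_c; y_c < y_q.

y_k < y_b < y_p < y_i < y_h < y_j < y_s < y_c < y_q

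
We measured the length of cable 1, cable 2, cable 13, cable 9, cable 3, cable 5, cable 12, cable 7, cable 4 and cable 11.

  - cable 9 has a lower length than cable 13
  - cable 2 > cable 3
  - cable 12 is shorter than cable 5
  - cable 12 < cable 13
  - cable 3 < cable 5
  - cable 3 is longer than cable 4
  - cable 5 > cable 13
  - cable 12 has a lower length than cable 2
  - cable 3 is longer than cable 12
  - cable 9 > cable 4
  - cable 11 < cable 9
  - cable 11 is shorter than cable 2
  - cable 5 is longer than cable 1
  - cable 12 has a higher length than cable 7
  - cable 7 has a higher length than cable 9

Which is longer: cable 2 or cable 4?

Link the given pairs in sequence: cable 4 < cable 9; cable 9 < cable 7; cable 7 < cable 12; cable 12 < cable 3; cable 3 < cable 2.
Together: cable 4 < cable 9 < cable 7 < cable 12 < cable 3 < cable 2.
So cable 4 < cable 2; cable 2 is the longer of the two.

cable 2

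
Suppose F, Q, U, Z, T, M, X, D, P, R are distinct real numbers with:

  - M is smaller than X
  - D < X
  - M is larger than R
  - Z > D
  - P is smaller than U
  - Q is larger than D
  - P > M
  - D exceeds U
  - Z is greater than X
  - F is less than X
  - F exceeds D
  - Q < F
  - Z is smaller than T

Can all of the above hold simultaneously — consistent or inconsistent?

The single ordering R < M < P < U < D < Q < F < X < Z < T satisfies every listed relation, so no contradiction arises.

consistent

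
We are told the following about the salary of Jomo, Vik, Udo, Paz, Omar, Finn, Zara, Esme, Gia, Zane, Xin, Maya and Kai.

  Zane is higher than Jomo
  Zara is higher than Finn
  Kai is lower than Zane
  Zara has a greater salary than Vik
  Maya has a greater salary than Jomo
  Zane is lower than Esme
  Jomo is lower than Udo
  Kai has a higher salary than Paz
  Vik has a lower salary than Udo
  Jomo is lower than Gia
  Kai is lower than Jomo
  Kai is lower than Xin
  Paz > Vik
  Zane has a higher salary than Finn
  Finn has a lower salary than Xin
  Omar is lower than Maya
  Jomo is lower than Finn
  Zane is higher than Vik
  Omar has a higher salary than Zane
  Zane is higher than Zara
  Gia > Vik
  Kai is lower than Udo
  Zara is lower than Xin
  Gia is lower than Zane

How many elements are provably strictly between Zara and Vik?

The relations place Vik below Zara. An element lies strictly between them when it is forced above Vik and also forced below Zara.
Above Vik: {Paz, Kai, Jomo, Udo, Finn, Gia, Xin, Zane, Esme, Omar, Maya}. Below Zara: {Paz, Kai, Jomo, Finn}.
Intersection: {Paz, Kai, Jomo, Finn} — 4.

4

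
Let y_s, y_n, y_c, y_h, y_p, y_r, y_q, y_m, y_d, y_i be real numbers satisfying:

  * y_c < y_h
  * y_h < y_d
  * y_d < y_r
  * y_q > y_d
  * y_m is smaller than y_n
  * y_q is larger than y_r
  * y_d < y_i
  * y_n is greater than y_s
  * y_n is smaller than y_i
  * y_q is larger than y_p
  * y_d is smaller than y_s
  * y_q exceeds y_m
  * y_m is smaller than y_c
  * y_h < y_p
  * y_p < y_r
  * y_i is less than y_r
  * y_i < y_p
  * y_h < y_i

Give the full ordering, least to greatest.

y_m < y_c < y_h < y_d < y_s < y_n < y_i < y_p < y_r < y_q

The consecutive links are each given: y_m < y_c; y_c < y_h; y_h < y_d; y_d < y_s; y_s < y_n; y_n < y_i; y_i < y_p; y_p < y_r; y_r < y_q.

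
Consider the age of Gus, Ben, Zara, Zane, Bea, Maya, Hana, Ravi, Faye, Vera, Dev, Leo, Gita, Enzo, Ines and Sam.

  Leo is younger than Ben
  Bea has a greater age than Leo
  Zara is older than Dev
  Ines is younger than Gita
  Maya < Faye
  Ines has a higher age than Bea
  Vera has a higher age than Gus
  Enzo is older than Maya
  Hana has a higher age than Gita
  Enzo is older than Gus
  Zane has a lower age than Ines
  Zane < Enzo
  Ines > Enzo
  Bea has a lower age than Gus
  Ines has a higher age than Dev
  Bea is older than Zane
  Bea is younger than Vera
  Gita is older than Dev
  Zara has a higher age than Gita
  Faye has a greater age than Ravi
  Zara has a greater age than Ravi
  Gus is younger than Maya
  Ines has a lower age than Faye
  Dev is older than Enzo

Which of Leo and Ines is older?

Ines

Leo < Bea and Bea < Gus give Leo < Gus.
With Gus < Maya: Leo < Bea < Gus < Maya.
Then Maya < Enzo extends the chain to Enzo.
Then Enzo < Dev extends the chain to Dev.
Then Dev < Ines extends the chain to Ines.
So Leo < Ines; Ines is the older of the two.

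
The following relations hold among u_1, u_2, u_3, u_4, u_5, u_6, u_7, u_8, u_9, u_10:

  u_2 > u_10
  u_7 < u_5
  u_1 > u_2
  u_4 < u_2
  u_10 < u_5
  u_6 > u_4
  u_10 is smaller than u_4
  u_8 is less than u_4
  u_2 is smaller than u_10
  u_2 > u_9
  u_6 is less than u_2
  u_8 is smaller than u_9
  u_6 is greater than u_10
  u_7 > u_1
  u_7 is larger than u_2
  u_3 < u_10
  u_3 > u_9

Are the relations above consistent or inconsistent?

inconsistent

Chaining the given relations yields u_10 < u_4 < u_6 < u_2, so u_10 < u_2. But one relation states u_2 < u_10. These cannot both hold.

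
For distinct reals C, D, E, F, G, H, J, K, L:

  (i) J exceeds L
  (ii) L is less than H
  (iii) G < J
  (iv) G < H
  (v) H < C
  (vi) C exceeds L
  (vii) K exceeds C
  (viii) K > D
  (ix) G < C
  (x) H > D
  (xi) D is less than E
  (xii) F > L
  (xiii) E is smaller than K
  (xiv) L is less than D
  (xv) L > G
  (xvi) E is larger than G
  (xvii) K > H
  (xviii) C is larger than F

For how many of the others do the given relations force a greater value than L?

7

Directly above L: F, D, H, J, C.
One step further: E, K (7 so far).
No other element is forced above L by the given relations, so the count is 7.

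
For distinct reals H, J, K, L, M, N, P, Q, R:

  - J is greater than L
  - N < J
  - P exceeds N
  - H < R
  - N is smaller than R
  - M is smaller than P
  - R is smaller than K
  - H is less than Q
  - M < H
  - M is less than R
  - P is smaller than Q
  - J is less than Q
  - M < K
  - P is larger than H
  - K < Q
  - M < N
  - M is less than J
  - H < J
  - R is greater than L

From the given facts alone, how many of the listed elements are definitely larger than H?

From H the given relations immediately reach R, P, J, Q.
From those, K — 5 in total.
No other element is forced above H by the given relations, so the count is 5.

5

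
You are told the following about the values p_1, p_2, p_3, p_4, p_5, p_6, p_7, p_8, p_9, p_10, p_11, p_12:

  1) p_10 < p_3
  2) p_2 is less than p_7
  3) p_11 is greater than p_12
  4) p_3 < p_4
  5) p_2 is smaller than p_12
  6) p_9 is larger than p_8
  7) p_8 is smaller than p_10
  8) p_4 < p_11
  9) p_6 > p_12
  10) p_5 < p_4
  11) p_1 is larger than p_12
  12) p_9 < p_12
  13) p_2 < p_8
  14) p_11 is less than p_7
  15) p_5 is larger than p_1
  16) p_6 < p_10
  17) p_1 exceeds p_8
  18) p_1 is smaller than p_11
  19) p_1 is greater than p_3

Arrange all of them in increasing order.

Each adjacent pair is fixed by a given relation: p_2 < p_8; p_8 < p_9; p_9 < p_12; p_12 < p_6; p_6 < p_10; p_10 < p_3; p_3 < p_1; p_1 < p_5; p_5 < p_4; p_4 < p_11; p_11 < p_7. Chaining them end to end gives the full order.

p_2 < p_8 < p_9 < p_12 < p_6 < p_10 < p_3 < p_1 < p_5 < p_4 < p_11 < p_7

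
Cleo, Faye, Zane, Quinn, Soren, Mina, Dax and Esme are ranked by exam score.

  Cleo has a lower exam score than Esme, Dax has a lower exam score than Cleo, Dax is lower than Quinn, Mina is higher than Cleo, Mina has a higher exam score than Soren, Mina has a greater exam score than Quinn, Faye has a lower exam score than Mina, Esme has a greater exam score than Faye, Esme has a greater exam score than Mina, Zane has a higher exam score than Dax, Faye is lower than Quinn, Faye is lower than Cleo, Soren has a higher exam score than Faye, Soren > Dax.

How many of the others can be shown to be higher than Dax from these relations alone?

From Dax the given relations immediately reach Cleo, Soren, Quinn, Zane.
From those, Mina, Esme — 6 in total.
Nothing else is reachable above Dax; 6 in all.

6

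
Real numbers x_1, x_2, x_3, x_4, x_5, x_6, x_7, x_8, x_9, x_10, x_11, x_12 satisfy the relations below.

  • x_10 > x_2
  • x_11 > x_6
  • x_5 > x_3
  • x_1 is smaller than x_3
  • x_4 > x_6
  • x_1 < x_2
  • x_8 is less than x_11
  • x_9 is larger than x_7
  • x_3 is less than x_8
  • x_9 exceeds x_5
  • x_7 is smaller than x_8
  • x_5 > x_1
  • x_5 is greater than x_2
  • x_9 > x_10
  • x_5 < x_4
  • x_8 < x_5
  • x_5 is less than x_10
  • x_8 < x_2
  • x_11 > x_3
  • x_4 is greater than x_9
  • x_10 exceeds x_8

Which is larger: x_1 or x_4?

Following the relations from x_1: x_1 < x_3 < x_8 < x_5 < x_10 < x_9 < x_4.
So x_1 < x_4; x_4 is the larger of the two.

x_4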